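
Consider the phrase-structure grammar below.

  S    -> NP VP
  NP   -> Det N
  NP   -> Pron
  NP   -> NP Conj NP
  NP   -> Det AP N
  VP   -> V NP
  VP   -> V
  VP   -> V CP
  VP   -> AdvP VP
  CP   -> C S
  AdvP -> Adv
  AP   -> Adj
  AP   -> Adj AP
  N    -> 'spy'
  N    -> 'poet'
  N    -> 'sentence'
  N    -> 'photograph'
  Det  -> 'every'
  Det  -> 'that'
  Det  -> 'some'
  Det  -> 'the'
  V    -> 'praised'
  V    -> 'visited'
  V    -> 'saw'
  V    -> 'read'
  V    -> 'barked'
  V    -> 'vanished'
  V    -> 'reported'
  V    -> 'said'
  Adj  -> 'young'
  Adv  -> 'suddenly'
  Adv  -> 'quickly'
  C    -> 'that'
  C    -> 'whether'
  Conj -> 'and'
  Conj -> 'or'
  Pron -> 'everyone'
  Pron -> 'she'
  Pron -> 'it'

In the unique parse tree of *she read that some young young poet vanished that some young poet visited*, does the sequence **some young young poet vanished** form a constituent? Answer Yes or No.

[S [NP [Pron she]] [VP [V read] [CP [C that] [S [NP [Det some] [AP [Adj young] [AP [Adj young]]] [N poet]] [VP [V vanished] [CP [C that] [S [NP [Det some] [AP [Adj young]] [N poet]] [VP [V visited]]]]]]]]]
The smallest constituent containing 'some young young poet vanished' is the S spanning 'some young young poet vanished that some young poet visited'; no single node in the tree dominates exactly the given words.

No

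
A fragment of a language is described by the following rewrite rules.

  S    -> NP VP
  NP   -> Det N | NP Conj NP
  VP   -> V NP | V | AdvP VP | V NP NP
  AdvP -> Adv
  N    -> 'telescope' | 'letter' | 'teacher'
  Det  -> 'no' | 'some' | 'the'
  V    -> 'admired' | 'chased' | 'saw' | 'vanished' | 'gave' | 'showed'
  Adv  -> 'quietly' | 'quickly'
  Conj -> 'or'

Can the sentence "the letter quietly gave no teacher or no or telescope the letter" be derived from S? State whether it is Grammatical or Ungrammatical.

Ungrammatical

A Det word can never sit immediately before a Conj word in any string this grammar generates, so the substring 'no or' rules out a derivation.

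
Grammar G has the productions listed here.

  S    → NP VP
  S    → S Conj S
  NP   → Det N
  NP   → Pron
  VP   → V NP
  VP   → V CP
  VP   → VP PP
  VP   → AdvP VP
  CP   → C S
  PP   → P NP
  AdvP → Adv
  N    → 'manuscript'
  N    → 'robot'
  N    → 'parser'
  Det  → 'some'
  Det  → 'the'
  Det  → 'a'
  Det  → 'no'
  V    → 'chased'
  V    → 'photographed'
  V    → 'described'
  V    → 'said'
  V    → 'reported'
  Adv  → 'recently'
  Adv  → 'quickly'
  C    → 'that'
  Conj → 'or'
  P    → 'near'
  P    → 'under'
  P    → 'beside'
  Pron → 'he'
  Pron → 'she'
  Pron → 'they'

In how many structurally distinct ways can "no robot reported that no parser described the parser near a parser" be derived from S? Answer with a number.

The two bracketings:
[S [NP [Det no] [N robot]] [VP [V reported] [CP [C that] [S [NP [Det no] [N parser]] [VP [VP [V described] [NP [Det the] [N parser]]] [PP [P near] [NP [Det a] [N parser]]]]]]]]
[S [NP [Det no] [N robot]] [VP [VP [V reported] [CP [C that] [S [NP [Det no] [N parser]] [VP [V described] [NP [Det the] [N parser]]]]]] [PP [P near] [NP [Det a] [N parser]]]]]
The trees differ in how a recursive rule is bracketed over the same span.

2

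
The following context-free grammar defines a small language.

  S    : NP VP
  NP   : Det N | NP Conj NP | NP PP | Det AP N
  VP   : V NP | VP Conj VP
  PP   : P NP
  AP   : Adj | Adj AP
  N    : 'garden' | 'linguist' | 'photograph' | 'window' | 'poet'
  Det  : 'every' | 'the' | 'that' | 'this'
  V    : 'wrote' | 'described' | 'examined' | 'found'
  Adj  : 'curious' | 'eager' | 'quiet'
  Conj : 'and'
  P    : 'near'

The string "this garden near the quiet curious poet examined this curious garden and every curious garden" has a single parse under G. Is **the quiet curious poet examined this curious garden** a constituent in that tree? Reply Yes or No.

No

[S [NP [NP [Det this] [N garden]] [PP [P near] [NP [Det the] [AP [Adj quiet] [AP [Adj curious]]] [N poet]]]] [VP [V examined] [NP [NP [Det this] [AP [Adj curious]] [N garden]] [Conj and] [NP [Det every] [AP [Adj curious]] [N garden]]]]]
The smallest constituent containing 'the quiet curious poet examined this curious garden' is the S spanning 'this garden near the quiet curious poet examined this curious garden and every curious garden'; no single node in the tree dominates exactly the given words.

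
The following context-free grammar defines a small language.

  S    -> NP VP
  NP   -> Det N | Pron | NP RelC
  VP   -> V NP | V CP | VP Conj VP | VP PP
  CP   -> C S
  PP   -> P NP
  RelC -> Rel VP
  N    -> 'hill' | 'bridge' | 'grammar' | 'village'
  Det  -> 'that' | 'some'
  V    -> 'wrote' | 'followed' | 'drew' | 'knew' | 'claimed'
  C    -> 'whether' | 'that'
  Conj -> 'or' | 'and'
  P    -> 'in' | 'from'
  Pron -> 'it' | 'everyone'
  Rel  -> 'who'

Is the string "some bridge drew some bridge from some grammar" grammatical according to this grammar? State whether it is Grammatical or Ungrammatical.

S
  NP
    Det: some
    N: bridge
  VP
    VP
      V: drew
      NP
        Det: some
        N: bridge
    PP
      P: from
      NP
        Det: some
        N: grammar
Each bracket corresponds to one application of a listed rule, so the string is derivable from S.

Grammatical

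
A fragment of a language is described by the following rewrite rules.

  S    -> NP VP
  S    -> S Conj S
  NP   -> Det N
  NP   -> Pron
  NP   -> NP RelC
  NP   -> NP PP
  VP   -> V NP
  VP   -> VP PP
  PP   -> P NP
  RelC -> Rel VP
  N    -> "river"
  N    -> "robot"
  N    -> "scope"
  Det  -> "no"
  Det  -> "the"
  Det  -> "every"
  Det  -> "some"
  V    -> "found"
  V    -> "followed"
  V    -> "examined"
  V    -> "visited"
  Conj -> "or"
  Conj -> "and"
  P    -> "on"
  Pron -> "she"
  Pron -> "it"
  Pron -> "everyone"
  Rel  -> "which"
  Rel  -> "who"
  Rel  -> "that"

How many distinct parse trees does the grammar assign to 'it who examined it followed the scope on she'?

2

The two bracketings:
[S [NP [NP [Pron it]] [RelC [Rel who] [VP [V examined] [NP [Pron it]]]]] [VP [V followed] [NP [NP [Det the] [N scope]] [PP [P on] [NP [Pron she]]]]]]
[S [NP [NP [Pron it]] [RelC [Rel who] [VP [V examined] [NP [Pron it]]]]] [VP [VP [V followed] [NP [Det the] [N scope]]] [PP [P on] [NP [Pron she]]]]]
The difference turns on whether NP → NP PP is used at the relevant span, versus an alternative expansion of NP.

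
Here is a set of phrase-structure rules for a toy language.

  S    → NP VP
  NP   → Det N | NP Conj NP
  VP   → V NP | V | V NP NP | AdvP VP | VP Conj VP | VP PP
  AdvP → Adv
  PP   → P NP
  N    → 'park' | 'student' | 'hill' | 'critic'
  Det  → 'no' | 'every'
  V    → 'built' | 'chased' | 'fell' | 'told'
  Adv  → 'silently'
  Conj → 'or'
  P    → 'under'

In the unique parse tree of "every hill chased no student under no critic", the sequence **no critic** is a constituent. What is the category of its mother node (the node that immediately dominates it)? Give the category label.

S
  NP
    Det: every
    N: hill
  VP
    VP
      V: chased
      NP
        Det: no
        N: student
    PP
      P: under
      NP
        Det: no
        N: critic
The span 'no critic' is the NP node built by NP → Det N.
Its mother is the PP built by PP → P NP.

PP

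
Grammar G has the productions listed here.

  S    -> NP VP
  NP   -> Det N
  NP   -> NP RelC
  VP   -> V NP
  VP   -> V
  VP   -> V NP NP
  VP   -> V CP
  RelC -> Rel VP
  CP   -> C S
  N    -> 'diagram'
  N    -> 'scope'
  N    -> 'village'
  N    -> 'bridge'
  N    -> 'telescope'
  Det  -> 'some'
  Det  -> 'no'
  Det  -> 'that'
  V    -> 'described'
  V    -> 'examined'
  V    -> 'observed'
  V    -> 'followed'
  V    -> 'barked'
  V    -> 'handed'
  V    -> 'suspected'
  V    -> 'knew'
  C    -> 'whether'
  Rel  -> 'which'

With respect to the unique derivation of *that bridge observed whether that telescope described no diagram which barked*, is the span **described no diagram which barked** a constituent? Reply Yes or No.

Yes

[S [NP [Det that] [N bridge]] [VP [V observed] [CP [C whether] [S [NP [Det that] [N telescope]] [VP [V described] [NP [NP [Det no] [N diagram]] [RelC [Rel which] [VP [V barked]]]]]]]]]
The words 'described no diagram which barked' are exhaustively dominated by a single VP node (built by VP → V NP), so they form a constituent.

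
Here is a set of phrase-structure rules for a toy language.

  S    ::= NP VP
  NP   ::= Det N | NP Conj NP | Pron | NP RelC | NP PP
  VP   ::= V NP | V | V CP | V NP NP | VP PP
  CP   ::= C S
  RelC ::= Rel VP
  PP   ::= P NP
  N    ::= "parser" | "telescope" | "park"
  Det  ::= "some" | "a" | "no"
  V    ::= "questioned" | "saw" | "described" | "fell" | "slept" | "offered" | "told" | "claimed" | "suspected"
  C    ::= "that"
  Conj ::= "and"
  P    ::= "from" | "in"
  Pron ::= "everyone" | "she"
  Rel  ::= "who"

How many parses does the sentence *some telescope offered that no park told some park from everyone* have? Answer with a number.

3

Two of the 3 distinct bracketings:
[S [NP [Det some] [N telescope]] [VP [V offered] [CP [C that] [S [NP [Det no] [N park]] [VP [V told] [NP [NP [Det some] [N park]] [PP [P from] [NP [Pron everyone]]]]]]]]]
[S [NP [Det some] [N telescope]] [VP [V offered] [CP [C that] [S [NP [Det no] [N park]] [VP [VP [V told] [NP [Det some] [N park]]] [PP [P from] [NP [Pron everyone]]]]]]]]
The difference turns on whether NP → NP PP is used at the relevant span, versus an alternative expansion of NP.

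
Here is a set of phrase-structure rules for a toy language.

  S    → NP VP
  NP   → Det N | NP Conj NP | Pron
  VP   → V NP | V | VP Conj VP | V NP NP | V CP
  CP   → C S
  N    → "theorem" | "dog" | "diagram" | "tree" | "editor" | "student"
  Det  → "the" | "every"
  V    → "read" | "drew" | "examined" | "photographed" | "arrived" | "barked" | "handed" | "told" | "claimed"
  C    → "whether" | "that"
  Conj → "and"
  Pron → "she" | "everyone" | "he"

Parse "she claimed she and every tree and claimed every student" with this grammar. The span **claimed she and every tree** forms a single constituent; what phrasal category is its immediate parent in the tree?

VP

[S [NP [Pron she]] [VP [VP [V claimed] [NP [NP [Pron she]] [Conj and] [NP [Det every] [N tree]]]] [Conj and] [VP [V claimed] [NP [Det every] [N student]]]]]
The span 'claimed she and every tree' is the VP node built by VP → V NP.
Its mother is the VP built by VP → VP Conj VP.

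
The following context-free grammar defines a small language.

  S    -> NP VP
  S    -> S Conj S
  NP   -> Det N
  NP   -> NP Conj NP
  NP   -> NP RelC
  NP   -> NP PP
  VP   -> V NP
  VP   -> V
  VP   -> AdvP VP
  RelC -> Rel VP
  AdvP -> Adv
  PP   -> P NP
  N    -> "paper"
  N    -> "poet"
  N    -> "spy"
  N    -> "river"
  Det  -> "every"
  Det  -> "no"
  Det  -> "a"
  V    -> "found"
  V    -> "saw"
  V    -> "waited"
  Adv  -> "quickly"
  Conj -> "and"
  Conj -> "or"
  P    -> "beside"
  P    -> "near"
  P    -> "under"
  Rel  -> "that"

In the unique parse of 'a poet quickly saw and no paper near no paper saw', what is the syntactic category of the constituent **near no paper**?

PP

[S [S [NP [Det a] [N poet]] [VP [AdvP [Adv quickly]] [VP [V saw]]]] [Conj and] [S [NP [NP [Det no] [N paper]] [PP [P near] [NP [Det no] [N paper]]]] [VP [V saw]]]]
The span 'near no paper' is the PP node built by PP → P NP.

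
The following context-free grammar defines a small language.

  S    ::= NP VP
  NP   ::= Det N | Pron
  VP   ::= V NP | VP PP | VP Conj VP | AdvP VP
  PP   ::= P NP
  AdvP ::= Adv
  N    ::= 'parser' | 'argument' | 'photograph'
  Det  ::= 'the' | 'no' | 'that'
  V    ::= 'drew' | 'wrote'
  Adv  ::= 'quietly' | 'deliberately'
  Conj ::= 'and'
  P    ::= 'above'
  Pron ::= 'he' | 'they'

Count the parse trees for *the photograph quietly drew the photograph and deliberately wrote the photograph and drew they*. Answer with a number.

Two of the 7 distinct bracketings:
[S [NP [Det the] [N photograph]] [VP [VP [AdvP [Adv quietly]] [VP [V drew] [NP [Det the] [N photograph]]]] [Conj and] [VP [VP [AdvP [Adv deliberately]] [VP [V wrote] [NP [Det the] [N photograph]]]] [Conj and] [VP [V drew] [NP [Pron they]]]]]]
[S [NP [Det the] [N photograph]] [VP [VP [AdvP [Adv quietly]] [VP [V drew] [NP [Det the] [N photograph]]]] [Conj and] [VP [AdvP [Adv deliberately]] [VP [VP [V wrote] [NP [Det the] [N photograph]]] [Conj and] [VP [V drew] [NP [Pron they]]]]]]]
The trees differ in how a recursive rule is bracketed over the same span.

7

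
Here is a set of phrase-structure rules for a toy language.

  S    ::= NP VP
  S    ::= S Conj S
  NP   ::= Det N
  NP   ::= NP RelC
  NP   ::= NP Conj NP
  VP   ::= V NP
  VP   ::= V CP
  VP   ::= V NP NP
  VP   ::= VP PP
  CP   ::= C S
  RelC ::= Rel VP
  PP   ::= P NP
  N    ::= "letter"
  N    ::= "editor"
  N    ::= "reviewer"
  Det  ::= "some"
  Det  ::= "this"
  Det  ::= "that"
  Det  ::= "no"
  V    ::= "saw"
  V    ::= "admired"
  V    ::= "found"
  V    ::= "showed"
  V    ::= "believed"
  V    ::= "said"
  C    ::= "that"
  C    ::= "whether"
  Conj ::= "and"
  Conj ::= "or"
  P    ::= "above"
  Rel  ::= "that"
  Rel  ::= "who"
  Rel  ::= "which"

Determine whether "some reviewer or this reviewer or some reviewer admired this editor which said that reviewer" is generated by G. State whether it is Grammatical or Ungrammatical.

Grammatical

[S [NP [NP [Det some] [N reviewer]] [Conj or] [NP [NP [Det this] [N reviewer]] [Conj or] [NP [Det some] [N reviewer]]]] [VP [V admired] [NP [NP [Det this] [N editor]] [RelC [Rel which] [VP [V said] [NP [Det that] [N reviewer]]]]]]]
Each bracket corresponds to one application of a listed rule, so the string is derivable from S.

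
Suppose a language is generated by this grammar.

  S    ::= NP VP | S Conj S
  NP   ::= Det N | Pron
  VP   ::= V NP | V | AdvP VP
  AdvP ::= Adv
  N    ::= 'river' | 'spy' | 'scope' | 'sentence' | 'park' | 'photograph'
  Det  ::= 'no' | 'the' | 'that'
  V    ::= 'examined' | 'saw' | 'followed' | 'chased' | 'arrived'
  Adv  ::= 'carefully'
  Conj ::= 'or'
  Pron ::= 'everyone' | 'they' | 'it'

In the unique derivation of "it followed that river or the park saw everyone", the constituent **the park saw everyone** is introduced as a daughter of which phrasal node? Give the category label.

[S [S [NP [Pron it]] [VP [V followed] [NP [Det that] [N river]]]] [Conj or] [S [NP [Det the] [N park]] [VP [V saw] [NP [Pron everyone]]]]]
The span 'the park saw everyone' is the S node built by S → NP VP.
Its mother is the S built by S → S Conj S.

S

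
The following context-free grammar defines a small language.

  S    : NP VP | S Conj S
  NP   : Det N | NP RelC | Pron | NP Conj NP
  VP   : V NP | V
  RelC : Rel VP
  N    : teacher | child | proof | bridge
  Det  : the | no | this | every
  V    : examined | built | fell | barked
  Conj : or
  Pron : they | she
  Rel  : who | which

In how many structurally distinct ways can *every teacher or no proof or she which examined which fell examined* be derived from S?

9

Two of the 9 distinct bracketings:
[S [NP [NP [NP [NP [Det every] [N teacher]] [Conj or] [NP [NP [Det no] [N proof]] [Conj or] [NP [Pron she]]]] [RelC [Rel which] [VP [V examined]]]] [RelC [Rel which] [VP [V fell]]]] [VP [V examined]]]
[S [NP [NP [NP [NP [NP [Det every] [N teacher]] [Conj or] [NP [Det no] [N proof]]] [Conj or] [NP [Pron she]]] [RelC [Rel which] [VP [V examined]]]] [RelC [Rel which] [VP [V fell]]]] [VP [V examined]]]
The trees differ in how a recursive rule is bracketed over the same span.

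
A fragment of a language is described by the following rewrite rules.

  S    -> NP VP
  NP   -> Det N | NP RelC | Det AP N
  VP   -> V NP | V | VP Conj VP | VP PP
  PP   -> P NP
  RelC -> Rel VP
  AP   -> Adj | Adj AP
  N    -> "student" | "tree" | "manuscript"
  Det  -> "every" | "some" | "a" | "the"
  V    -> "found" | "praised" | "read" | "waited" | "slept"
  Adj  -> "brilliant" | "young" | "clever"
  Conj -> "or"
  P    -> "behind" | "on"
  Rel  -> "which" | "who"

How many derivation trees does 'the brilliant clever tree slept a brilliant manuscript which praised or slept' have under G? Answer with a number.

2

The two bracketings:
[S [NP [Det the] [AP [Adj brilliant] [AP [Adj clever]]] [N tree]] [VP [V slept] [NP [NP [Det a] [AP [Adj brilliant]] [N manuscript]] [RelC [Rel which] [VP [VP [V praised]] [Conj or] [VP [V slept]]]]]]]
[S [NP [Det the] [AP [Adj brilliant] [AP [Adj clever]]] [N tree]] [VP [VP [V slept] [NP [NP [Det a] [AP [Adj brilliant]] [N manuscript]] [RelC [Rel which] [VP [V praised]]]]] [Conj or] [VP [V slept]]]]
The trees differ in how a recursive rule is bracketed over the same span.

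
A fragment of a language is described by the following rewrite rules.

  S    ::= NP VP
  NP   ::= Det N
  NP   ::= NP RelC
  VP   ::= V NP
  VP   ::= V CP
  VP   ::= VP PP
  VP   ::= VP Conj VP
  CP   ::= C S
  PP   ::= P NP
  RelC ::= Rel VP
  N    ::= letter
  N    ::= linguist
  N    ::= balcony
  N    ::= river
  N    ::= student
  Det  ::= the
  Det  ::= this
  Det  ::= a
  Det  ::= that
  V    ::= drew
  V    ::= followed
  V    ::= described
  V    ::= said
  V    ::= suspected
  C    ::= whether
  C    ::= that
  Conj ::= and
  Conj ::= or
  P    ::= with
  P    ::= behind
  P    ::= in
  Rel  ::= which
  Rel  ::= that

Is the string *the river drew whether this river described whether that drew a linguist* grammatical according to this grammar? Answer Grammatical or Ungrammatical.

For S → NP VP, the only prefix that parses as NP is 'the river', but the remainder 'drew whether this river described whether that drew a linguist' is not a VP under these rules.

Ungrammatical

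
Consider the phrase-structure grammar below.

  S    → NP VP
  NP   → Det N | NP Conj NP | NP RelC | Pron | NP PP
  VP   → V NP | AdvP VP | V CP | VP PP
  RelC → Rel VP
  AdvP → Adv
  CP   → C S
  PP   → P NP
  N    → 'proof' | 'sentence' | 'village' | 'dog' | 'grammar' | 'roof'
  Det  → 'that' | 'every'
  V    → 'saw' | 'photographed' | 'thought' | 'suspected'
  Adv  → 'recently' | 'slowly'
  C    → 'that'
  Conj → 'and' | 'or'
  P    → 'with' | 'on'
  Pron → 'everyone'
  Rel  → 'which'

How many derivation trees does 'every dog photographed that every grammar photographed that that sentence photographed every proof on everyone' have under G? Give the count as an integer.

4

Two of the 4 distinct bracketings:
[S [NP [Det every] [N dog]] [VP [V photographed] [CP [C that] [S [NP [Det every] [N grammar]] [VP [V photographed] [CP [C that] [S [NP [Det that] [N sentence]] [VP [V photographed] [NP [NP [Det every] [N proof]] [PP [P on] [NP [Pron everyone]]]]]]]]]]]]
[S [NP [Det every] [N dog]] [VP [V photographed] [CP [C that] [S [NP [Det every] [N grammar]] [VP [V photographed] [CP [C that] [S [NP [Det that] [N sentence]] [VP [VP [V photographed] [NP [Det every] [N proof]]] [PP [P on] [NP [Pron everyone]]]]]]]]]]]
The difference turns on whether NP → NP PP is used at the relevant span, versus an alternative expansion of NP.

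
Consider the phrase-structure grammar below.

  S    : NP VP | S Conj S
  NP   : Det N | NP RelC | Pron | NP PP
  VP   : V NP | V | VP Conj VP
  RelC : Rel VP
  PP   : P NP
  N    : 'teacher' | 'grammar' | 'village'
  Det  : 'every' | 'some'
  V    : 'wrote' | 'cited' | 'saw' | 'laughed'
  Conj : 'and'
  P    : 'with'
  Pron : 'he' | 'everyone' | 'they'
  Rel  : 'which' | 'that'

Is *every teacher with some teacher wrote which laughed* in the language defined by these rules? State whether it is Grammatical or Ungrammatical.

Ungrammatical

For S → NP VP, every NP-prefix leaves a non-VP remainder: after 'every teacher' the remainder is not a VP; after 'every teacher with some teacher' the remainder is not a VP. The alternative S rule S → S Conj S likewise has no satisfying split.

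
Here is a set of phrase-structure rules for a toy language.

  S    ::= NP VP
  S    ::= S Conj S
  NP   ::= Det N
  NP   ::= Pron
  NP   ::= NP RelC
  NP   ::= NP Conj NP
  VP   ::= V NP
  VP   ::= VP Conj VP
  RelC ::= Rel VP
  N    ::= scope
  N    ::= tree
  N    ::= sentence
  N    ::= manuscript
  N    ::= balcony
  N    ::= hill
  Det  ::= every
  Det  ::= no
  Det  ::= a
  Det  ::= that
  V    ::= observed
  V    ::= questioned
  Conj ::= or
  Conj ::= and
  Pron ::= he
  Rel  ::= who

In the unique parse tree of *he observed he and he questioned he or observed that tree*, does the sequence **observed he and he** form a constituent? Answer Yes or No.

No

[S [S [NP [Pron he]] [VP [V observed] [NP [Pron he]]]] [Conj and] [S [NP [Pron he]] [VP [VP [V questioned] [NP [Pron he]]] [Conj or] [VP [V observed] [NP [Det that] [N tree]]]]]]
The smallest constituent containing 'observed he and he' is the S spanning 'he observed he and he questioned he or observed that tree'; no single node in the tree dominates exactly the given words.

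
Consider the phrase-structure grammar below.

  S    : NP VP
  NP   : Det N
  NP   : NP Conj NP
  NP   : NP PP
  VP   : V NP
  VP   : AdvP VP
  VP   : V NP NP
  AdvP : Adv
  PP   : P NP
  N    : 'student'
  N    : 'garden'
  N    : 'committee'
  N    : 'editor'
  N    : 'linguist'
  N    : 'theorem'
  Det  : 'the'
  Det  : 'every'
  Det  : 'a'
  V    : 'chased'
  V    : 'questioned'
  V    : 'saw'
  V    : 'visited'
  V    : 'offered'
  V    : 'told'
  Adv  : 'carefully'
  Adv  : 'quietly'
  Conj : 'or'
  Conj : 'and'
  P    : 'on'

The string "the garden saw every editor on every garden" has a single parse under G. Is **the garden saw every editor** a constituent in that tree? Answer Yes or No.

No

[S [NP [Det the] [N garden]] [VP [V saw] [NP [NP [Det every] [N editor]] [PP [P on] [NP [Det every] [N garden]]]]]]
The smallest constituent containing 'the garden saw every editor' is the S spanning 'the garden saw every editor on every garden'; no single node in the tree dominates exactly the given words.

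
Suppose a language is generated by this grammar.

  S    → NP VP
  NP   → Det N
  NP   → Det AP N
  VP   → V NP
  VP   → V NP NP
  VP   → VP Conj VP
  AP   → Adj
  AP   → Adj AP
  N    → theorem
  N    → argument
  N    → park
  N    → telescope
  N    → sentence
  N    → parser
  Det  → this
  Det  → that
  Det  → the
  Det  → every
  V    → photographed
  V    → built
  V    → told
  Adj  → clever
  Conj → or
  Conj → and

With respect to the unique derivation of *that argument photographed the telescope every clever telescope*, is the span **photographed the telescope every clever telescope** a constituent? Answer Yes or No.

[S [NP [Det that] [N argument]] [VP [V photographed] [NP [Det the] [N telescope]] [NP [Det every] [AP [Adj clever]] [N telescope]]]]
The words 'photographed the telescope every clever telescope' are exhaustively dominated by a single VP node (built by VP → V NP NP), so they form a constituent.

Yes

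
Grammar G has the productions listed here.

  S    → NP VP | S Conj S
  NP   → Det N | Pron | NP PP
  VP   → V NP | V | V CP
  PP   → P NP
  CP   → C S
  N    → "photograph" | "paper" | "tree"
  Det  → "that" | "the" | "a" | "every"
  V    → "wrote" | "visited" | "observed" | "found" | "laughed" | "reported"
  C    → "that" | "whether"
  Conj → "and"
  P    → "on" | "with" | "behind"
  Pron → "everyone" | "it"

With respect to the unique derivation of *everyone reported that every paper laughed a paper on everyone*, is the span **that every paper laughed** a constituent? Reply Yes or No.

[S [NP [Pron everyone]] [VP [V reported] [CP [C that] [S [NP [Det every] [N paper]] [VP [V laughed] [NP [NP [Det a] [N paper]] [PP [P on] [NP [Pron everyone]]]]]]]]]
The smallest constituent containing 'that every paper laughed' is the CP spanning 'that every paper laughed a paper on everyone'; no single node in the tree dominates exactly the given words.

No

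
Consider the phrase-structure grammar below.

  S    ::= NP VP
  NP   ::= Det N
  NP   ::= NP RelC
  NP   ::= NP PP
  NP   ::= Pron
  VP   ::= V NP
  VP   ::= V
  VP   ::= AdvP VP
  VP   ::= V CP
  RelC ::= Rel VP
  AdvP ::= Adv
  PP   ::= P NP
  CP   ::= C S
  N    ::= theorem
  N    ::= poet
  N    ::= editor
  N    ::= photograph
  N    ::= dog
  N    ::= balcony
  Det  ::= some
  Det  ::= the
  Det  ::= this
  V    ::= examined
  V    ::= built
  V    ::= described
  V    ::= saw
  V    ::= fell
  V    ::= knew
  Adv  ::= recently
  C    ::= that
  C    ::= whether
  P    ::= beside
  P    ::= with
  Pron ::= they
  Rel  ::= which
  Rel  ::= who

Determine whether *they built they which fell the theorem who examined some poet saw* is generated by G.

For S → NP VP, the only prefix that parses as NP is 'they', but the remainder 'built they which fell the theorem who examined some poet saw' is not a VP under these rules.

Ungrammatical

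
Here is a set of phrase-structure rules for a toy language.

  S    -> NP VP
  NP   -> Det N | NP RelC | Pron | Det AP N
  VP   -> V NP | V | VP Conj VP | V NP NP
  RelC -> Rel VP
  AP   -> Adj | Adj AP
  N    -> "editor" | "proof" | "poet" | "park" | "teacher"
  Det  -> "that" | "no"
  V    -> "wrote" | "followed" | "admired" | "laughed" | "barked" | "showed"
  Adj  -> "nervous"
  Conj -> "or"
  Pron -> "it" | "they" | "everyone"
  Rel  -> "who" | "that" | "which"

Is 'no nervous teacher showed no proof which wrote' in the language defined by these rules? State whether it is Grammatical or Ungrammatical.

S
  NP
    Det: no
    AP
      Adj: nervous
    N: teacher
  VP
    V: showed
    NP
      NP
        Det: no
        N: proof
      RelC
        Rel: which
        VP
          V: wrote
Every word is introduced by a lexical rule and the phrasal rules combine the resulting categories into a single S.

Grammatical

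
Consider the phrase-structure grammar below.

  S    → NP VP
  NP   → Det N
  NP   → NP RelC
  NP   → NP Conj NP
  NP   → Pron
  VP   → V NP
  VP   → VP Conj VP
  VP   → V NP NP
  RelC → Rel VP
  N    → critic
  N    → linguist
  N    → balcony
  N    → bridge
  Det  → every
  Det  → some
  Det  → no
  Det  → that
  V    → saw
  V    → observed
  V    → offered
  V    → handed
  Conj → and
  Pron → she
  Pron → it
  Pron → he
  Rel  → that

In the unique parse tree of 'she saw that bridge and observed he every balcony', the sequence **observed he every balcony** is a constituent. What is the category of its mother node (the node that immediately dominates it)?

VP

[S [NP [Pron she]] [VP [VP [V saw] [NP [Det that] [N bridge]]] [Conj and] [VP [V observed] [NP [Pron he]] [NP [Det every] [N balcony]]]]]
The span 'observed he every balcony' is the VP node built by VP → V NP NP.
Its mother is the VP built by VP → VP Conj VP.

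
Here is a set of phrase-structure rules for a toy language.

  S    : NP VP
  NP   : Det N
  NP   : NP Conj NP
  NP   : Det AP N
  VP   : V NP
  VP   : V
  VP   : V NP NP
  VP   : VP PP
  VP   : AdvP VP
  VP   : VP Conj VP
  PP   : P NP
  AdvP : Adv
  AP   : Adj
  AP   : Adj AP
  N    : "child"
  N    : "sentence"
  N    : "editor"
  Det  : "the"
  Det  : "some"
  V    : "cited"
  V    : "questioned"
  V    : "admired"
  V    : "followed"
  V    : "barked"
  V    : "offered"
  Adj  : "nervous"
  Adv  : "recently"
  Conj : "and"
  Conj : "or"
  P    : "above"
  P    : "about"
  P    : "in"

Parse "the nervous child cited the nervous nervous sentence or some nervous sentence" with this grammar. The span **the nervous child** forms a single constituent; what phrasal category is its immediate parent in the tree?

S
  NP
    Det: the
    AP
      Adj: nervous
    N: child
  VP
    V: cited
    NP
      NP
        Det: the
        AP
          Adj: nervous
          AP
            Adj: nervous
        N: sentence
      Conj: or
      NP
        Det: some
        AP
          Adj: nervous
        N: sentence
The span 'the nervous child' is the NP node built by NP → Det AP N.
Its mother is the S built by S → NP VP.

S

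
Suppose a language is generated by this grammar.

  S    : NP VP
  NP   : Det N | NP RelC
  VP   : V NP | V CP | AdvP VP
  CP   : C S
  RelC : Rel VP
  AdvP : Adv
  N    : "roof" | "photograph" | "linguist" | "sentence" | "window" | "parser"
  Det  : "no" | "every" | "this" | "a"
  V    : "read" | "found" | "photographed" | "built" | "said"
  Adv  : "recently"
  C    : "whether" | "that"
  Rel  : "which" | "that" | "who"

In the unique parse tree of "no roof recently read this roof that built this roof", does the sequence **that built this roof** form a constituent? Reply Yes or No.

[S [NP [Det no] [N roof]] [VP [AdvP [Adv recently]] [VP [V read] [NP [NP [Det this] [N roof]] [RelC [Rel that] [VP [V built] [NP [Det this] [N roof]]]]]]]]
The words 'that built this roof' are exhaustively dominated by a single RelC node (built by RelC → Rel VP), so they form a constituent.

Yes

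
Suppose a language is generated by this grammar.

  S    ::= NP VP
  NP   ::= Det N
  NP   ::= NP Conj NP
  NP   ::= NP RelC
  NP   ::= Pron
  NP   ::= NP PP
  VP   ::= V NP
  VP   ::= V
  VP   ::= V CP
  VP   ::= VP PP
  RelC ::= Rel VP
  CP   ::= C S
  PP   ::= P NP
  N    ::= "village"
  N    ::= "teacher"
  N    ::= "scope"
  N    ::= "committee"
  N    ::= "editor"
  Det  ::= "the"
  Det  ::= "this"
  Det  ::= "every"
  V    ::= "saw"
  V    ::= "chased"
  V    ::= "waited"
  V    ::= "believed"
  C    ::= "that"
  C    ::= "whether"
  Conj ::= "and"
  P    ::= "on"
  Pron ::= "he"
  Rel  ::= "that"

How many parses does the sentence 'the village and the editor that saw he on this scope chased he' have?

7

Two of the 7 distinct bracketings:
[S [NP [NP [Det the] [N village]] [Conj and] [NP [NP [Det the] [N editor]] [RelC [Rel that] [VP [V saw] [NP [NP [Pron he]] [PP [P on] [NP [Det this] [N scope]]]]]]]] [VP [V chased] [NP [Pron he]]]]
[S [NP [NP [Det the] [N village]] [Conj and] [NP [NP [Det the] [N editor]] [RelC [Rel that] [VP [VP [V saw] [NP [Pron he]]] [PP [P on] [NP [Det this] [N scope]]]]]]] [VP [V chased] [NP [Pron he]]]]
The difference turns on whether NP → NP PP is used at the relevant span, versus an alternative expansion of NP.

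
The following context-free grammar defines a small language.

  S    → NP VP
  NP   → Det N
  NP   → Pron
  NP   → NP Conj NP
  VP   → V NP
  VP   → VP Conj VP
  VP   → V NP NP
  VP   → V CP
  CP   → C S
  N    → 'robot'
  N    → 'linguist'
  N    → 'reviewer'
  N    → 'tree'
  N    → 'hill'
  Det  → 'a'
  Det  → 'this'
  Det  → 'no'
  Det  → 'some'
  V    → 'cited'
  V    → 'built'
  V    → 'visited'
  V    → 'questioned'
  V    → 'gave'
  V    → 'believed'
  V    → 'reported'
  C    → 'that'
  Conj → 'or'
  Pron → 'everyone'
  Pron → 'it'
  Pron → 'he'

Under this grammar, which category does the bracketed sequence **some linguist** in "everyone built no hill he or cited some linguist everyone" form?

S
  NP
    Pron: everyone
  VP
    VP
      V: built
      NP
        Det: no
        N: hill
      NP
        Pron: he
    Conj: or
    VP
      V: cited
      NP
        Det: some
        N: linguist
      NP
        Pron: everyone
The span 'some linguist' is the NP node built by NP → Det N.

NP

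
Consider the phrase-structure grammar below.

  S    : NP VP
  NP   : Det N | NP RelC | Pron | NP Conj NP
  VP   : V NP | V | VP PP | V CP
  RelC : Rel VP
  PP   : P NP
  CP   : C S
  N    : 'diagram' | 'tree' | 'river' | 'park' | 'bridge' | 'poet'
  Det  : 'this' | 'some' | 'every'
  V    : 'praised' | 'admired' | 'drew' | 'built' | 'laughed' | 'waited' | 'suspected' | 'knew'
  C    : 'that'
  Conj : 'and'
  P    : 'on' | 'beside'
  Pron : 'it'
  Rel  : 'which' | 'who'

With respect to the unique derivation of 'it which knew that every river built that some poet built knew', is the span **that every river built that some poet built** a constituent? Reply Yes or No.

[S [NP [NP [Pron it]] [RelC [Rel which] [VP [V knew] [CP [C that] [S [NP [Det every] [N river]] [VP [V built] [CP [C that] [S [NP [Det some] [N poet]] [VP [V built]]]]]]]]]] [VP [V knew]]]
The words 'that every river built that some poet built' are exhaustively dominated by a single CP node (built by CP → C S), so they form a constituent.

Yes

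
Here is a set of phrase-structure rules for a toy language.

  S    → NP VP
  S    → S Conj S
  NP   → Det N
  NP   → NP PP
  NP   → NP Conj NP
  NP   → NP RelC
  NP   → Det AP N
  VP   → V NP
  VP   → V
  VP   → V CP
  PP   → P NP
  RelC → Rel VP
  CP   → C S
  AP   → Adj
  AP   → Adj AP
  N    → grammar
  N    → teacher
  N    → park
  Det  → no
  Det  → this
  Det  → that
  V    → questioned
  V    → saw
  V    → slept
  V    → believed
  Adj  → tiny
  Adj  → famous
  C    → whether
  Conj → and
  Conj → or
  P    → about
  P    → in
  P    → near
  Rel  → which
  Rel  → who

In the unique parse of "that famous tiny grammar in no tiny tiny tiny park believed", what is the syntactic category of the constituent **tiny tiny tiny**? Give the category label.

AP

[S [NP [NP [Det that] [AP [Adj famous] [AP [Adj tiny]]] [N grammar]] [PP [P in] [NP [Det no] [AP [Adj tiny] [AP [Adj tiny] [AP [Adj tiny]]]] [N park]]]] [VP [V believed]]]
The span 'tiny tiny tiny' is the AP node built by AP → Adj AP.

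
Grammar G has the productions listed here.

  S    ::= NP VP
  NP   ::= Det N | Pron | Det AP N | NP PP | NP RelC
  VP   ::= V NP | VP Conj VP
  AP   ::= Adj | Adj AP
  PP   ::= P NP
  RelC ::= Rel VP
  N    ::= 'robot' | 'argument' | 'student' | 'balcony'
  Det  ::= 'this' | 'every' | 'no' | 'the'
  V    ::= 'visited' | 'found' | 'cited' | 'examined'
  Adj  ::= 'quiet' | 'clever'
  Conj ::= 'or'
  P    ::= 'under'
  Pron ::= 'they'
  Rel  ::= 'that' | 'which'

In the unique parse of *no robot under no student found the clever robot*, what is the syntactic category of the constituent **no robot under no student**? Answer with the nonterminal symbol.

NP

S
  NP
    NP
      Det: no
      N: robot
    PP
      P: under
      NP
        Det: no
        N: student
  VP
    V: found
    NP
      Det: the
      AP
        Adj: clever
      N: robot
The span 'no robot under no student' is the NP node built by NP → NP PP.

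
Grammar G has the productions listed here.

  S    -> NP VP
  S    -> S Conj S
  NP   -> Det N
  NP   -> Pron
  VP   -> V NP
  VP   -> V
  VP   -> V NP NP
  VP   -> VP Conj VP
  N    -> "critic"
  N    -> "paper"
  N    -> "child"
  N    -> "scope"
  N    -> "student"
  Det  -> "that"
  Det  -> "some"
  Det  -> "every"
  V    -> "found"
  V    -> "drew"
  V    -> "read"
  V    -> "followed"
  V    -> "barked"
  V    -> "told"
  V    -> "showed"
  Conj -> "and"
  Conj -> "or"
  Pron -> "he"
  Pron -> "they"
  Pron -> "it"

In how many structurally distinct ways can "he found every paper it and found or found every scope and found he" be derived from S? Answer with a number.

Two of the 5 distinct bracketings:
[S [NP [Pron he]] [VP [VP [V found] [NP [Det every] [N paper]] [NP [Pron it]]] [Conj and] [VP [VP [V found]] [Conj or] [VP [VP [V found] [NP [Det every] [N scope]]] [Conj and] [VP [V found] [NP [Pron he]]]]]]]
[S [NP [Pron he]] [VP [VP [V found] [NP [Det every] [N paper]] [NP [Pron it]]] [Conj and] [VP [VP [VP [V found]] [Conj or] [VP [V found] [NP [Det every] [N scope]]]] [Conj and] [VP [V found] [NP [Pron he]]]]]]
The trees differ in how a recursive rule is bracketed over the same span.

5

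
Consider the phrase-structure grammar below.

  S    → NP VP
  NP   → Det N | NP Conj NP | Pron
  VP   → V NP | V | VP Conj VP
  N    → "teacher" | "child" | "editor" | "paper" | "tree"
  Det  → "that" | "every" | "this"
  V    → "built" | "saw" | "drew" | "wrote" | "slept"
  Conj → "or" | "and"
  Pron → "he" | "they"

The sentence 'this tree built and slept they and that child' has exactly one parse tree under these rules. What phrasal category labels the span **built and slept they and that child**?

S
  NP
    Det: this
    N: tree
  VP
    VP
      V: built
    Conj: and
    VP
      V: slept
      NP
        NP
          Pron: they
        Conj: and
        NP
          Det: that
          N: child
The span 'built and slept they and that child' is the VP node built by VP → VP Conj VP.

VP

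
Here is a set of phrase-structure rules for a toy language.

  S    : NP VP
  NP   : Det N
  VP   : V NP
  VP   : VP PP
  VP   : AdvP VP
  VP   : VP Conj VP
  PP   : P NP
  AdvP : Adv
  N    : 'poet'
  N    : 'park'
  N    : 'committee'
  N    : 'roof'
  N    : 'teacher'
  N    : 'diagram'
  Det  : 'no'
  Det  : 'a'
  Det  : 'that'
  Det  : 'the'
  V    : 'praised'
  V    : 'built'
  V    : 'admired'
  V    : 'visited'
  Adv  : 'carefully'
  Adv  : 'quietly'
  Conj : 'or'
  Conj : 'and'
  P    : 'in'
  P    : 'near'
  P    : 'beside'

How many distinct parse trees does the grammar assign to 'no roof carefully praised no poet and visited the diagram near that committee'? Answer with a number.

5

Two of the 5 distinct bracketings:
[S [NP [Det no] [N roof]] [VP [VP [AdvP [Adv carefully]] [VP [VP [V praised] [NP [Det no] [N poet]]] [Conj and] [VP [V visited] [NP [Det the] [N diagram]]]]] [PP [P near] [NP [Det that] [N committee]]]]]
[S [NP [Det no] [N roof]] [VP [VP [VP [AdvP [Adv carefully]] [VP [V praised] [NP [Det no] [N poet]]]] [Conj and] [VP [V visited] [NP [Det the] [N diagram]]]] [PP [P near] [NP [Det that] [N committee]]]]]
The trees differ in how a recursive rule is bracketed over the same span.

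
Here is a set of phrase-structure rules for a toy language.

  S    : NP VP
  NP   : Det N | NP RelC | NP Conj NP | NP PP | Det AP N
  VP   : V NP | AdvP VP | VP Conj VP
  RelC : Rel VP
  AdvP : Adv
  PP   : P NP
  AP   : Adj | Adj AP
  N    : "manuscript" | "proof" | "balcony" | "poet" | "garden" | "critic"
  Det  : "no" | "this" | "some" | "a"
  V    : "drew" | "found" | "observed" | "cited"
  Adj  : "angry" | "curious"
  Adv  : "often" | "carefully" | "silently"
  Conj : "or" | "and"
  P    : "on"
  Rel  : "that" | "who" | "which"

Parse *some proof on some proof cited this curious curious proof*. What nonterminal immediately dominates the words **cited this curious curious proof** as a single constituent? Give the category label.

VP

S
  NP
    NP
      Det: some
      N: proof
    PP
      P: on
      NP
        Det: some
        N: proof
  VP
    V: cited
    NP
      Det: this
      AP
        Adj: curious
        AP
          Adj: curious
      N: proof
The span 'cited this curious curious proof' is the VP node built by VP → V NP.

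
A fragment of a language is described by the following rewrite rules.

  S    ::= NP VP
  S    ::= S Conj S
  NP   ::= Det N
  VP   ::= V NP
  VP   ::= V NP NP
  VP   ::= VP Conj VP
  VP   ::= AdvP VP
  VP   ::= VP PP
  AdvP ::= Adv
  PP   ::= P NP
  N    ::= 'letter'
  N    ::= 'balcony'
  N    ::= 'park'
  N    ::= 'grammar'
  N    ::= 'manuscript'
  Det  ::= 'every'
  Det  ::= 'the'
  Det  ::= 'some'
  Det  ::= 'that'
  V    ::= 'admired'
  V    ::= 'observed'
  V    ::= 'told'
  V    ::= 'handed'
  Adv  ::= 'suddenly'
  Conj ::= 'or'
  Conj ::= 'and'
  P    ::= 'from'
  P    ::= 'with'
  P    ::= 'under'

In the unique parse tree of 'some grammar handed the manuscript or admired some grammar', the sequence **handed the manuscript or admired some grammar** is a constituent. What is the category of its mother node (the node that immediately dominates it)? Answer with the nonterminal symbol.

[S [NP [Det some] [N grammar]] [VP [VP [V handed] [NP [Det the] [N manuscript]]] [Conj or] [VP [V admired] [NP [Det some] [N grammar]]]]]
The span 'handed the manuscript or admired some grammar' is the VP node built by VP → VP Conj VP.
Its mother is the S built by S → NP VP.

S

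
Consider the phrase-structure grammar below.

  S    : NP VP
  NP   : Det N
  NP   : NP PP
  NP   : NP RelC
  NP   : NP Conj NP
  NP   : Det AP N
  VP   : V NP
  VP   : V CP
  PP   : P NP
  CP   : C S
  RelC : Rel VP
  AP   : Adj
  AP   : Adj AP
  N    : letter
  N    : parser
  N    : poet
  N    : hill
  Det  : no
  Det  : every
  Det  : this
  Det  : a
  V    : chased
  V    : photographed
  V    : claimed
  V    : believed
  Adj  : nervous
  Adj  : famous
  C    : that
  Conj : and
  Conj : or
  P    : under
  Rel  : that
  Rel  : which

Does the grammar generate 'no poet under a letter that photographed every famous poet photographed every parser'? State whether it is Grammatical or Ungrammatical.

Grammatical

[S [NP [NP [Det no] [N poet]] [PP [P under] [NP [NP [Det a] [N letter]] [RelC [Rel that] [VP [V photographed] [NP [Det every] [AP [Adj famous]] [N poet]]]]]]] [VP [V photographed] [NP [Det every] [N parser]]]]
Each bracket corresponds to one application of a listed rule, so the string is derivable from S.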